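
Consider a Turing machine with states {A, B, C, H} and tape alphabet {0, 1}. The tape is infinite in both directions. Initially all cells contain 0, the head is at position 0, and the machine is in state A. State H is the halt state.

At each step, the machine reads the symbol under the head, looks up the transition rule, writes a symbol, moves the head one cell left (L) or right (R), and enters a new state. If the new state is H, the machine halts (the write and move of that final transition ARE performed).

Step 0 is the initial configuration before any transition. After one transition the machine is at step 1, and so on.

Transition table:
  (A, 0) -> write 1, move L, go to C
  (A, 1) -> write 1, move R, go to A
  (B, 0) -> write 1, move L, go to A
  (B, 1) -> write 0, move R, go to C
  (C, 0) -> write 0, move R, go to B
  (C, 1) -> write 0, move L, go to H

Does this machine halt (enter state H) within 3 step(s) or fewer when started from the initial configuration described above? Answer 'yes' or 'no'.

Answer: no

Derivation:
Step 1: in state A at pos 0, read 0 -> (A,0)->write 1,move L,goto C. Now: state=C, head=-1, tape[-2..1]=0010 (head:  ^)
Step 2: in state C at pos -1, read 0 -> (C,0)->write 0,move R,goto B. Now: state=B, head=0, tape[-2..1]=0010 (head:   ^)
Step 3: in state B at pos 0, read 1 -> (B,1)->write 0,move R,goto C. Now: state=C, head=1, tape[-2..2]=00000 (head:    ^)
After 3 step(s): state = C (not H) -> not halted within 3 -> no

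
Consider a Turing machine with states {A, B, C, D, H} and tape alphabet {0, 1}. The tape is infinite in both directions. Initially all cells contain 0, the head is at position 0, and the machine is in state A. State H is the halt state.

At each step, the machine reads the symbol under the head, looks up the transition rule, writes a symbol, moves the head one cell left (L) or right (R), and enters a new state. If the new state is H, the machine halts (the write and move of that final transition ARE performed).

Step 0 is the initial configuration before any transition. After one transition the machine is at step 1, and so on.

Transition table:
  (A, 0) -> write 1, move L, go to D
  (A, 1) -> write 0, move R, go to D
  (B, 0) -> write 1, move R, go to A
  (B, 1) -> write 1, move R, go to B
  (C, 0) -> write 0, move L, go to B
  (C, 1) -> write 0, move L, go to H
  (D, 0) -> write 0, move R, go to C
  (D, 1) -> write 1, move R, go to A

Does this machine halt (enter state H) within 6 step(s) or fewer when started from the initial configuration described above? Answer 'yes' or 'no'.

Answer: yes

Derivation:
Step 1: in state A at pos 0, read 0 -> (A,0)->write 1,move L,goto D. Now: state=D, head=-1, tape[-2..1]=0010 (head:  ^)
Step 2: in state D at pos -1, read 0 -> (D,0)->write 0,move R,goto C. Now: state=C, head=0, tape[-2..1]=0010 (head:   ^)
Step 3: in state C at pos 0, read 1 -> (C,1)->write 0,move L,goto H. Now: state=H, head=-1, tape[-2..1]=0000 (head:  ^)
State H reached at step 3; 3 <= 6 -> yes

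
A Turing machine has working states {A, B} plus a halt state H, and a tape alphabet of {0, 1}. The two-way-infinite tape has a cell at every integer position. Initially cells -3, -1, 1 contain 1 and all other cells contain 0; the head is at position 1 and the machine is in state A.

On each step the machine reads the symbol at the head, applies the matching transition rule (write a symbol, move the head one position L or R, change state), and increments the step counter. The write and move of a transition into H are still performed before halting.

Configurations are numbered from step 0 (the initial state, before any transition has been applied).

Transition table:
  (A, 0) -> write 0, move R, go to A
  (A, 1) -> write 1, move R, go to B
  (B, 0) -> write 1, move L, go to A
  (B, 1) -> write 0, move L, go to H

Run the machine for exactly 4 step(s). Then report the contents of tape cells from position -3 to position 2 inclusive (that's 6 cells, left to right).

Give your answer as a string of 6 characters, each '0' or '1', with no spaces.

Answer: 101010

Derivation:
Step 1: in state A at pos 1, read 1 -> (A,1)->write 1,move R,goto B. Now: state=B, head=2, tape[-4..3]=01010100 (head:       ^)
Step 2: in state B at pos 2, read 0 -> (B,0)->write 1,move L,goto A. Now: state=A, head=1, tape[-4..3]=01010110 (head:      ^)
Step 3: in state A at pos 1, read 1 -> (A,1)->write 1,move R,goto B. Now: state=B, head=2, tape[-4..3]=01010110 (head:       ^)
Step 4: in state B at pos 2, read 1 -> (B,1)->write 0,move L,goto H. Now: state=H, head=1, tape[-4..3]=01010100 (head:      ^)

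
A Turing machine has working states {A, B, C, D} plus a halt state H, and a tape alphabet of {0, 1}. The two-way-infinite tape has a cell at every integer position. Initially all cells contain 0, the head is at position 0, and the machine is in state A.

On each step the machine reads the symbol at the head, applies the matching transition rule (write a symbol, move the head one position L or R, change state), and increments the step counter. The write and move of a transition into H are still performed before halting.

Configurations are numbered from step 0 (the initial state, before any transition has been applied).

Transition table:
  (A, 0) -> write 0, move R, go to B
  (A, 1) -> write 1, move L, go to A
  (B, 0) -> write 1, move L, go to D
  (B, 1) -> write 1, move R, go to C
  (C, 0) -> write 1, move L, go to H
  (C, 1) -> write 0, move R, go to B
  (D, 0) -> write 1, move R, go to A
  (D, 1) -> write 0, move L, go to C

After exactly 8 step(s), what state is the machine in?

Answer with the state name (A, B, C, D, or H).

Answer: B

Derivation:
Step 1: in state A at pos 0, read 0 -> (A,0)->write 0,move R,goto B. Now: state=B, head=1, tape[-1..2]=0000 (head:   ^)
Step 2: in state B at pos 1, read 0 -> (B,0)->write 1,move L,goto D. Now: state=D, head=0, tape[-1..2]=0010 (head:  ^)
Step 3: in state D at pos 0, read 0 -> (D,0)->write 1,move R,goto A. Now: state=A, head=1, tape[-1..2]=0110 (head:   ^)
Step 4: in state A at pos 1, read 1 -> (A,1)->write 1,move L,goto A. Now: state=A, head=0, tape[-1..2]=0110 (head:  ^)
Step 5: in state A at pos 0, read 1 -> (A,1)->write 1,move L,goto A. Now: state=A, head=-1, tape[-2..2]=00110 (head:  ^)
Step 6: in state A at pos -1, read 0 -> (A,0)->write 0,move R,goto B. Now: state=B, head=0, tape[-2..2]=00110 (head:   ^)
Step 7: in state B at pos 0, read 1 -> (B,1)->write 1,move R,goto C. Now: state=C, head=1, tape[-2..2]=00110 (head:    ^)
Step 8: in state C at pos 1, read 1 -> (C,1)->write 0,move R,goto B. Now: state=B, head=2, tape[-2..3]=001000 (head:     ^)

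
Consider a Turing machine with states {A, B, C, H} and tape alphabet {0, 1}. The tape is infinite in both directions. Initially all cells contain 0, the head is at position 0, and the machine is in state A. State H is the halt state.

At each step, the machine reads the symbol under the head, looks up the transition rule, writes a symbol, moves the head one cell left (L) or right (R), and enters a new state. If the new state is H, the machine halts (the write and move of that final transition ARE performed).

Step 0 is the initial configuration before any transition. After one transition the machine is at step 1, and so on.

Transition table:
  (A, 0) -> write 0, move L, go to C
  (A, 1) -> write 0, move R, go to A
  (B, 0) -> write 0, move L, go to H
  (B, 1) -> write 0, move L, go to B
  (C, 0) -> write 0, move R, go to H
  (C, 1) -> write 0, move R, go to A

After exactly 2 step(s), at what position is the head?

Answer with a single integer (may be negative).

Answer: 0

Derivation:
Step 1: in state A at pos 0, read 0 -> (A,0)->write 0,move L,goto C. Now: state=C, head=-1, tape[-2..1]=0000 (head:  ^)
Step 2: in state C at pos -1, read 0 -> (C,0)->write 0,move R,goto H. Now: state=H, head=0, tape[-2..1]=0000 (head:   ^)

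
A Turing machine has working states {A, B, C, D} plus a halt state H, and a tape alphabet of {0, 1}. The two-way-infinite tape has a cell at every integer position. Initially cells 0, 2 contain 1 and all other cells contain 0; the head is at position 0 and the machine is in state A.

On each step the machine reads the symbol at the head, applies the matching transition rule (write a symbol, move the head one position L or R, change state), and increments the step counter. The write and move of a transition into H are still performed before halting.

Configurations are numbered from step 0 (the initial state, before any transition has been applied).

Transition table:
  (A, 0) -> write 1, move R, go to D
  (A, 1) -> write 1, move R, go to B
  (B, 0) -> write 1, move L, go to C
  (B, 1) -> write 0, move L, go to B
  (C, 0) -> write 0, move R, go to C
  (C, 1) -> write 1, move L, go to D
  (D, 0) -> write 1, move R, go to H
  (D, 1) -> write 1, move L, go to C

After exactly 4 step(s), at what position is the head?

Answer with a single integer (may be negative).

Answer: 0

Derivation:
Step 1: in state A at pos 0, read 1 -> (A,1)->write 1,move R,goto B. Now: state=B, head=1, tape[-1..3]=01010 (head:   ^)
Step 2: in state B at pos 1, read 0 -> (B,0)->write 1,move L,goto C. Now: state=C, head=0, tape[-1..3]=01110 (head:  ^)
Step 3: in state C at pos 0, read 1 -> (C,1)->write 1,move L,goto D. Now: state=D, head=-1, tape[-2..3]=001110 (head:  ^)
Step 4: in state D at pos -1, read 0 -> (D,0)->write 1,move R,goto H. Now: state=H, head=0, tape[-2..3]=011110 (head:   ^)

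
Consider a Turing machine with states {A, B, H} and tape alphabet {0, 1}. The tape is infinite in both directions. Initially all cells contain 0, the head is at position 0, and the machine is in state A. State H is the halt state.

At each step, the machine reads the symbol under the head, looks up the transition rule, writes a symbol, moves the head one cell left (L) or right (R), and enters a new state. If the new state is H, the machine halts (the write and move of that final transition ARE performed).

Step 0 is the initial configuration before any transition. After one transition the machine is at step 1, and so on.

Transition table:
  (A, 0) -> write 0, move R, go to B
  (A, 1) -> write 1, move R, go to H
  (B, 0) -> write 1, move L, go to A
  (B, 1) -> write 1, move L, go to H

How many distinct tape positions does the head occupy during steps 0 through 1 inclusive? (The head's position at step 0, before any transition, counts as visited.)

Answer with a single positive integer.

Step 1: in state A at pos 0, read 0 -> (A,0)->write 0,move R,goto B. Now: state=B, head=1, tape[-1..2]=0000 (head:   ^)
Head positions at steps 0..1: starting at 0, distinct positions visited = {0, 1} -> 2 position(s)

Answer: 2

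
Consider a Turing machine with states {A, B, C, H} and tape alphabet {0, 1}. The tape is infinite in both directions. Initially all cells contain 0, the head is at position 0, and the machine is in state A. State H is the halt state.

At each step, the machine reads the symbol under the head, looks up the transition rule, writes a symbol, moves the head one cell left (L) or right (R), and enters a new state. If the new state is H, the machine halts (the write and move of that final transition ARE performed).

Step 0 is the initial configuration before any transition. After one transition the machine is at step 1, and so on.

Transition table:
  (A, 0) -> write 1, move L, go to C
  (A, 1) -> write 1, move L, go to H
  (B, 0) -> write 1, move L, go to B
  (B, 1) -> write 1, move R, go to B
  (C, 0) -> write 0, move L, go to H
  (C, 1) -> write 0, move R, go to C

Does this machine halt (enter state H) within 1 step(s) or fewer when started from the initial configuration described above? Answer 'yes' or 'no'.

Answer: no

Derivation:
Step 1: in state A at pos 0, read 0 -> (A,0)->write 1,move L,goto C. Now: state=C, head=-1, tape[-2..1]=0010 (head:  ^)
After 1 step(s): state = C (not H) -> not halted within 1 -> no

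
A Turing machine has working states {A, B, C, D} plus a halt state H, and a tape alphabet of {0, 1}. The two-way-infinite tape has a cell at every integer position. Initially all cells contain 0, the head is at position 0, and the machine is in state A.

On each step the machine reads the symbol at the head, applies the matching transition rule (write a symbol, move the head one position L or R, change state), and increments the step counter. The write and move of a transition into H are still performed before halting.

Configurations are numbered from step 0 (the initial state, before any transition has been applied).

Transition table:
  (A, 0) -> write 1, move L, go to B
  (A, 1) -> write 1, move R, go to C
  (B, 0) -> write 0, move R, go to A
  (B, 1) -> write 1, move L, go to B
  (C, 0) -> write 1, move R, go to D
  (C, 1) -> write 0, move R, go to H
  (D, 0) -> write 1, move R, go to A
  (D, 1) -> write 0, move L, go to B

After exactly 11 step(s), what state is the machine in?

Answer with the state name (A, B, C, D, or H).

Step 1: in state A at pos 0, read 0 -> (A,0)->write 1,move L,goto B. Now: state=B, head=-1, tape[-2..1]=0010 (head:  ^)
Step 2: in state B at pos -1, read 0 -> (B,0)->write 0,move R,goto A. Now: state=A, head=0, tape[-2..1]=0010 (head:   ^)
Step 3: in state A at pos 0, read 1 -> (A,1)->write 1,move R,goto C. Now: state=C, head=1, tape[-2..2]=00100 (head:    ^)
Step 4: in state C at pos 1, read 0 -> (C,0)->write 1,move R,goto D. Now: state=D, head=2, tape[-2..3]=001100 (head:     ^)
Step 5: in state D at pos 2, read 0 -> (D,0)->write 1,move R,goto A. Now: state=A, head=3, tape[-2..4]=0011100 (head:      ^)
Step 6: in state A at pos 3, read 0 -> (A,0)->write 1,move L,goto B. Now: state=B, head=2, tape[-2..4]=0011110 (head:     ^)
Step 7: in state B at pos 2, read 1 -> (B,1)->write 1,move L,goto B. Now: state=B, head=1, tape[-2..4]=0011110 (head:    ^)
Step 8: in state B at pos 1, read 1 -> (B,1)->write 1,move L,goto B. Now: state=B, head=0, tape[-2..4]=0011110 (head:   ^)
Step 9: in state B at pos 0, read 1 -> (B,1)->write 1,move L,goto B. Now: state=B, head=-1, tape[-2..4]=0011110 (head:  ^)
Step 10: in state B at pos -1, read 0 -> (B,0)->write 0,move R,goto A. Now: state=A, head=0, tape[-2..4]=0011110 (head:   ^)
Step 11: in state A at pos 0, read 1 -> (A,1)->write 1,move R,goto C. Now: state=C, head=1, tape[-2..4]=0011110 (head:    ^)

Answer: C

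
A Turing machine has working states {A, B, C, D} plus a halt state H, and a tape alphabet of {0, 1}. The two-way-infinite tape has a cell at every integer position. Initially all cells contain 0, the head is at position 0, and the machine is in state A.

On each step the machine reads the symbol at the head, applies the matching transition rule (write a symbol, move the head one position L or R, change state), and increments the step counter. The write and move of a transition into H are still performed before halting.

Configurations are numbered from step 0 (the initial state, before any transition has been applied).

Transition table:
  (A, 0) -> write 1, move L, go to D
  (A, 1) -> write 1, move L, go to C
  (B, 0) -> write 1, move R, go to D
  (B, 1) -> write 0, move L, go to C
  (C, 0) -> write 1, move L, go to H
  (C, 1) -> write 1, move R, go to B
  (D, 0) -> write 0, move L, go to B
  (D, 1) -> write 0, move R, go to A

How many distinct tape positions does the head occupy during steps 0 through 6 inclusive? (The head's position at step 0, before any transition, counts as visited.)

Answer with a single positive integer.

Step 1: in state A at pos 0, read 0 -> (A,0)->write 1,move L,goto D. Now: state=D, head=-1, tape[-2..1]=0010 (head:  ^)
Step 2: in state D at pos -1, read 0 -> (D,0)->write 0,move L,goto B. Now: state=B, head=-2, tape[-3..1]=00010 (head:  ^)
Step 3: in state B at pos -2, read 0 -> (B,0)->write 1,move R,goto D. Now: state=D, head=-1, tape[-3..1]=01010 (head:   ^)
Step 4: in state D at pos -1, read 0 -> (D,0)->write 0,move L,goto B. Now: state=B, head=-2, tape[-3..1]=01010 (head:  ^)
Step 5: in state B at pos -2, read 1 -> (B,1)->write 0,move L,goto C. Now: state=C, head=-3, tape[-4..1]=000010 (head:  ^)
Step 6: in state C at pos -3, read 0 -> (C,0)->write 1,move L,goto H. Now: state=H, head=-4, tape[-5..1]=0010010 (head:  ^)
Head positions at steps 0..6: starting at 0, distinct positions visited = {-4, -3, -2, -1, 0} -> 5 position(s)

Answer: 5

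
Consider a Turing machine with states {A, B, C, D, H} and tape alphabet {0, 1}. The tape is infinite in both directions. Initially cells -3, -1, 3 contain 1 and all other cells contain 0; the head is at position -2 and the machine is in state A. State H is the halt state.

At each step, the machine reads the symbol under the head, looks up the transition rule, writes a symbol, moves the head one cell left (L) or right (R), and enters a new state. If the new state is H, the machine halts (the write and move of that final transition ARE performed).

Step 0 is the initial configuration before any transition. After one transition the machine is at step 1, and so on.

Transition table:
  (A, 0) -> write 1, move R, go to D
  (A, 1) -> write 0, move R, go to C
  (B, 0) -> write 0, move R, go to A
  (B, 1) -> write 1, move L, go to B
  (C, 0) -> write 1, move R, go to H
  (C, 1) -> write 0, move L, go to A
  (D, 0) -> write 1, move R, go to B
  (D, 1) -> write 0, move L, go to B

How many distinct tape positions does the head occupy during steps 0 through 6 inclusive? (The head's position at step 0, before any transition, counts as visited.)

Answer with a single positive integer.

Answer: 4

Derivation:
Step 1: in state A at pos -2, read 0 -> (A,0)->write 1,move R,goto D. Now: state=D, head=-1, tape[-4..4]=011100010 (head:    ^)
Step 2: in state D at pos -1, read 1 -> (D,1)->write 0,move L,goto B. Now: state=B, head=-2, tape[-4..4]=011000010 (head:   ^)
Step 3: in state B at pos -2, read 1 -> (B,1)->write 1,move L,goto B. Now: state=B, head=-3, tape[-4..4]=011000010 (head:  ^)
Step 4: in state B at pos -3, read 1 -> (B,1)->write 1,move L,goto B. Now: state=B, head=-4, tape[-5..4]=0011000010 (head:  ^)
Step 5: in state B at pos -4, read 0 -> (B,0)->write 0,move R,goto A. Now: state=A, head=-3, tape[-5..4]=0011000010 (head:   ^)
Step 6: in state A at pos -3, read 1 -> (A,1)->write 0,move R,goto C. Now: state=C, head=-2, tape[-5..4]=0001000010 (head:    ^)
Head positions at steps 0..6: starting at -2, distinct positions visited = {-4, -3, -2, -1} -> 4 position(s)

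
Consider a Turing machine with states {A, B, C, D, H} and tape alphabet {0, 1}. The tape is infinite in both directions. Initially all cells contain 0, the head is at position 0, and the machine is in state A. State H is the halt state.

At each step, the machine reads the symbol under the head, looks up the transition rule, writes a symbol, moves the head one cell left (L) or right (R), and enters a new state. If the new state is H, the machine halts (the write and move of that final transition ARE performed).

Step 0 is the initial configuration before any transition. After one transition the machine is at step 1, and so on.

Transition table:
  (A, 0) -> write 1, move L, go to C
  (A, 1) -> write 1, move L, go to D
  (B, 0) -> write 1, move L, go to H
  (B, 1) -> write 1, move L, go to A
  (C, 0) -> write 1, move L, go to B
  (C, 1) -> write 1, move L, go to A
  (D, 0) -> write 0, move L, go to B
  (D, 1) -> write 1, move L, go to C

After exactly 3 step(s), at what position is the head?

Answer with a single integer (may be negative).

Step 1: in state A at pos 0, read 0 -> (A,0)->write 1,move L,goto C. Now: state=C, head=-1, tape[-2..1]=0010 (head:  ^)
Step 2: in state C at pos -1, read 0 -> (C,0)->write 1,move L,goto B. Now: state=B, head=-2, tape[-3..1]=00110 (head:  ^)
Step 3: in state B at pos -2, read 0 -> (B,0)->write 1,move L,goto H. Now: state=H, head=-3, tape[-4..1]=001110 (head:  ^)

Answer: -3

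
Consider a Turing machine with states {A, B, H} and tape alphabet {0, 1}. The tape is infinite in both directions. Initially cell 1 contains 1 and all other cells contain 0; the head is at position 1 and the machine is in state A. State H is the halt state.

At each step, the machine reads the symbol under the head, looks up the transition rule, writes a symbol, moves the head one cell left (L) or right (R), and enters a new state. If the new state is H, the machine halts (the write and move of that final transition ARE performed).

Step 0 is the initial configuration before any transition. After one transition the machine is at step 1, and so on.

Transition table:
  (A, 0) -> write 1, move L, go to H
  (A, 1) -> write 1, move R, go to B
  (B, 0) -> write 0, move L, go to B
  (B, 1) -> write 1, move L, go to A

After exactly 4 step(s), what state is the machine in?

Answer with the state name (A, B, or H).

Step 1: in state A at pos 1, read 1 -> (A,1)->write 1,move R,goto B. Now: state=B, head=2, tape[0..3]=0100 (head:   ^)
Step 2: in state B at pos 2, read 0 -> (B,0)->write 0,move L,goto B. Now: state=B, head=1, tape[0..3]=0100 (head:  ^)
Step 3: in state B at pos 1, read 1 -> (B,1)->write 1,move L,goto A. Now: state=A, head=0, tape[-1..3]=00100 (head:  ^)
Step 4: in state A at pos 0, read 0 -> (A,0)->write 1,move L,goto H. Now: state=H, head=-1, tape[-2..3]=001100 (head:  ^)

Answer: H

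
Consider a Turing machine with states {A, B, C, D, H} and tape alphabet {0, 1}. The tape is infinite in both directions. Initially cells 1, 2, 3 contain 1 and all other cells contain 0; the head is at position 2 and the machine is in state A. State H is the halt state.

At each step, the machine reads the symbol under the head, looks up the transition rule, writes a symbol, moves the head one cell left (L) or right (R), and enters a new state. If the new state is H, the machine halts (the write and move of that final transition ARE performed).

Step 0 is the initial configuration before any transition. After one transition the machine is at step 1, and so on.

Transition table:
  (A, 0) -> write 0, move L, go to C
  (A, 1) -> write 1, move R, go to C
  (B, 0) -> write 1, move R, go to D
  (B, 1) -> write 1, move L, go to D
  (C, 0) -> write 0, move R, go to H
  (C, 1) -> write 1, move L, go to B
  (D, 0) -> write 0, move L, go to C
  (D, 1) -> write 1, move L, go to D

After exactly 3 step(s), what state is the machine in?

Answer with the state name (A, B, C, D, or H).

Answer: D

Derivation:
Step 1: in state A at pos 2, read 1 -> (A,1)->write 1,move R,goto C. Now: state=C, head=3, tape[0..4]=01110 (head:    ^)
Step 2: in state C at pos 3, read 1 -> (C,1)->write 1,move L,goto B. Now: state=B, head=2, tape[0..4]=01110 (head:   ^)
Step 3: in state B at pos 2, read 1 -> (B,1)->write 1,move L,goto D. Now: state=D, head=1, tape[0..4]=01110 (head:  ^)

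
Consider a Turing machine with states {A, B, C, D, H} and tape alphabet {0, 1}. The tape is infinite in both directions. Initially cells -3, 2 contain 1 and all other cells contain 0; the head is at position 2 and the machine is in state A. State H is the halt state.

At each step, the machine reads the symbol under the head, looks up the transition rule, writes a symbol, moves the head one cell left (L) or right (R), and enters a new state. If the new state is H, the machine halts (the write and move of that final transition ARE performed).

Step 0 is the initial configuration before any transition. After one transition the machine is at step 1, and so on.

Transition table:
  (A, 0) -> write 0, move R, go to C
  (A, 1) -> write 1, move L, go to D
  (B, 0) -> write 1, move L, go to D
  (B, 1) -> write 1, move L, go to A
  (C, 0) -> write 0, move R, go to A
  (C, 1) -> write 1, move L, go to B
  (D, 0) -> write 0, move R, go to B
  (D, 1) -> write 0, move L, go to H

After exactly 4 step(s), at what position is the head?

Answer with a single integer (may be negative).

Answer: 2

Derivation:
Step 1: in state A at pos 2, read 1 -> (A,1)->write 1,move L,goto D. Now: state=D, head=1, tape[-4..3]=01000010 (head:      ^)
Step 2: in state D at pos 1, read 0 -> (D,0)->write 0,move R,goto B. Now: state=B, head=2, tape[-4..3]=01000010 (head:       ^)
Step 3: in state B at pos 2, read 1 -> (B,1)->write 1,move L,goto A. Now: state=A, head=1, tape[-4..3]=01000010 (head:      ^)
Step 4: in state A at pos 1, read 0 -> (A,0)->write 0,move R,goto C. Now: state=C, head=2, tape[-4..3]=01000010 (head:       ^)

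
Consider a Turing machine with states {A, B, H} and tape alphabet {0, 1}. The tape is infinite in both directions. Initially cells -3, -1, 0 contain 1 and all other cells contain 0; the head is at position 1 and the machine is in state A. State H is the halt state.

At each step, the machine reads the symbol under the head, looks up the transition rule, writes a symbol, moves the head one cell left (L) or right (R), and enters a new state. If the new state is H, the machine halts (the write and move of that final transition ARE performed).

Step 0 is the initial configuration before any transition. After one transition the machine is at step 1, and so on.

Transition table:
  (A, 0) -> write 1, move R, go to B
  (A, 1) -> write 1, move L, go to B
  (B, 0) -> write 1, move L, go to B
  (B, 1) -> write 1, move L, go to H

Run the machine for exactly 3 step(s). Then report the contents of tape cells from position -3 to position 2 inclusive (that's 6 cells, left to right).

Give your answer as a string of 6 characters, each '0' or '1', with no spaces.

Answer: 101111

Derivation:
Step 1: in state A at pos 1, read 0 -> (A,0)->write 1,move R,goto B. Now: state=B, head=2, tape[-4..3]=01011100 (head:       ^)
Step 2: in state B at pos 2, read 0 -> (B,0)->write 1,move L,goto B. Now: state=B, head=1, tape[-4..3]=01011110 (head:      ^)
Step 3: in state B at pos 1, read 1 -> (B,1)->write 1,move L,goto H. Now: state=H, head=0, tape[-4..3]=01011110 (head:     ^)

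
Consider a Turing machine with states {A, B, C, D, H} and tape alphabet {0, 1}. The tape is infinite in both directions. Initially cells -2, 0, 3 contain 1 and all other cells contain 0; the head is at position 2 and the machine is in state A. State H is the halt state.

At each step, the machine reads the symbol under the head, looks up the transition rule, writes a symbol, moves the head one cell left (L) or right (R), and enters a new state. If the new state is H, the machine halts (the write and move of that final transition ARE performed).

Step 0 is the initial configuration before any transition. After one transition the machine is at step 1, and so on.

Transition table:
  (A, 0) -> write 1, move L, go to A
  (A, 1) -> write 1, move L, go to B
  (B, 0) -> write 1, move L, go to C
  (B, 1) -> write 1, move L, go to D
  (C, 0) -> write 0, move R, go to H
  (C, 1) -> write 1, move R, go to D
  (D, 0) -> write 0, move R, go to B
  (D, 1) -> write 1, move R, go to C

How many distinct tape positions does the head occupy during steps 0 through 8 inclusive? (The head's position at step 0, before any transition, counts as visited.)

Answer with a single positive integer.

Answer: 5

Derivation:
Step 1: in state A at pos 2, read 0 -> (A,0)->write 1,move L,goto A. Now: state=A, head=1, tape[-3..4]=01010110 (head:     ^)
Step 2: in state A at pos 1, read 0 -> (A,0)->write 1,move L,goto A. Now: state=A, head=0, tape[-3..4]=01011110 (head:    ^)
Step 3: in state A at pos 0, read 1 -> (A,1)->write 1,move L,goto B. Now: state=B, head=-1, tape[-3..4]=01011110 (head:   ^)
Step 4: in state B at pos -1, read 0 -> (B,0)->write 1,move L,goto C. Now: state=C, head=-2, tape[-3..4]=01111110 (head:  ^)
Step 5: in state C at pos -2, read 1 -> (C,1)->write 1,move R,goto D. Now: state=D, head=-1, tape[-3..4]=01111110 (head:   ^)
Step 6: in state D at pos -1, read 1 -> (D,1)->write 1,move R,goto C. Now: state=C, head=0, tape[-3..4]=01111110 (head:    ^)
Step 7: in state C at pos 0, read 1 -> (C,1)->write 1,move R,goto D. Now: state=D, head=1, tape[-3..4]=01111110 (head:     ^)
Step 8: in state D at pos 1, read 1 -> (D,1)->write 1,move R,goto C. Now: state=C, head=2, tape[-3..4]=01111110 (head:      ^)
Head positions at steps 0..8: starting at 2, distinct positions visited = {-2, -1, 0, 1, 2} -> 5 position(s)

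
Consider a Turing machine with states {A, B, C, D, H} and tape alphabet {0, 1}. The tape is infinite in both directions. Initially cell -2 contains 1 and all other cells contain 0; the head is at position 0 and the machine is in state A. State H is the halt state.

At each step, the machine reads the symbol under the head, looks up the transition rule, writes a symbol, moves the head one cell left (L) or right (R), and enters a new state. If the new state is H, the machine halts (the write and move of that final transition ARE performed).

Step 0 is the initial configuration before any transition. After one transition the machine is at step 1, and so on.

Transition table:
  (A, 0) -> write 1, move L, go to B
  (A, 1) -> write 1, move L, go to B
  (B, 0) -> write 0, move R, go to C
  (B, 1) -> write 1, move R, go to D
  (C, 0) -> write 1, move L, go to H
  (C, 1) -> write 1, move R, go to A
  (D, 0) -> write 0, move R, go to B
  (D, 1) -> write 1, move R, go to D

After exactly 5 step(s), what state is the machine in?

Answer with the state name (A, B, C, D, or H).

Step 1: in state A at pos 0, read 0 -> (A,0)->write 1,move L,goto B. Now: state=B, head=-1, tape[-3..1]=01010 (head:   ^)
Step 2: in state B at pos -1, read 0 -> (B,0)->write 0,move R,goto C. Now: state=C, head=0, tape[-3..1]=01010 (head:    ^)
Step 3: in state C at pos 0, read 1 -> (C,1)->write 1,move R,goto A. Now: state=A, head=1, tape[-3..2]=010100 (head:     ^)
Step 4: in state A at pos 1, read 0 -> (A,0)->write 1,move L,goto B. Now: state=B, head=0, tape[-3..2]=010110 (head:    ^)
Step 5: in state B at pos 0, read 1 -> (B,1)->write 1,move R,goto D. Now: state=D, head=1, tape[-3..2]=010110 (head:     ^)

Answer: D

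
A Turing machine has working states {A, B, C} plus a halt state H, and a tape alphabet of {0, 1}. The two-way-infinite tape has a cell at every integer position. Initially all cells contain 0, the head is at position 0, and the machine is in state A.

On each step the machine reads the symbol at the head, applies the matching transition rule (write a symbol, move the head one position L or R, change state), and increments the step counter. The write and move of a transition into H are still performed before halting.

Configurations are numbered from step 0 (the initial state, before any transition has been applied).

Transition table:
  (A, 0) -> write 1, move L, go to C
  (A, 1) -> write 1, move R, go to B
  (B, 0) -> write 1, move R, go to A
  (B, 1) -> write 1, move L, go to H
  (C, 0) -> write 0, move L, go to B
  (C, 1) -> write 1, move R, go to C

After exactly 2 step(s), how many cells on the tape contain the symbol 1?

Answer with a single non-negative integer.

Step 1: in state A at pos 0, read 0 -> (A,0)->write 1,move L,goto C. Now: state=C, head=-1, tape[-2..1]=0010 (head:  ^)
Step 2: in state C at pos -1, read 0 -> (C,0)->write 0,move L,goto B. Now: state=B, head=-2, tape[-3..1]=00010 (head:  ^)
Cells containing 1 after step 2: {0} -> 1 cell(s)

Answer: 1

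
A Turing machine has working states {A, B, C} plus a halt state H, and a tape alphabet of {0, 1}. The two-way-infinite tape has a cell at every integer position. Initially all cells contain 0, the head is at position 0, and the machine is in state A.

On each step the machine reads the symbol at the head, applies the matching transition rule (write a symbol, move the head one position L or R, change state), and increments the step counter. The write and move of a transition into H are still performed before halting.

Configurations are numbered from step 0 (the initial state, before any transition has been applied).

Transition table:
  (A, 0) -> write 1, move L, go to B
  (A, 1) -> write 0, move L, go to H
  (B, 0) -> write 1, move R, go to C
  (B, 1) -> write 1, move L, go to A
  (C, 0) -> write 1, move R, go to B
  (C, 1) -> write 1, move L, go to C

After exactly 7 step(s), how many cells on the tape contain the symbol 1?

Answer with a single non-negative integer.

Answer: 2

Derivation:
Step 1: in state A at pos 0, read 0 -> (A,0)->write 1,move L,goto B. Now: state=B, head=-1, tape[-2..1]=0010 (head:  ^)
Step 2: in state B at pos -1, read 0 -> (B,0)->write 1,move R,goto C. Now: state=C, head=0, tape[-2..1]=0110 (head:   ^)
Step 3: in state C at pos 0, read 1 -> (C,1)->write 1,move L,goto C. Now: state=C, head=-1, tape[-2..1]=0110 (head:  ^)
Step 4: in state C at pos -1, read 1 -> (C,1)->write 1,move L,goto C. Now: state=C, head=-2, tape[-3..1]=00110 (head:  ^)
Step 5: in state C at pos -2, read 0 -> (C,0)->write 1,move R,goto B. Now: state=B, head=-1, tape[-3..1]=01110 (head:   ^)
Step 6: in state B at pos -1, read 1 -> (B,1)->write 1,move L,goto A. Now: state=A, head=-2, tape[-3..1]=01110 (head:  ^)
Step 7: in state A at pos -2, read 1 -> (A,1)->write 0,move L,goto H. Now: state=H, head=-3, tape[-4..1]=000110 (head:  ^)
Cells containing 1 after step 7: {-1, 0} -> 2 cell(s)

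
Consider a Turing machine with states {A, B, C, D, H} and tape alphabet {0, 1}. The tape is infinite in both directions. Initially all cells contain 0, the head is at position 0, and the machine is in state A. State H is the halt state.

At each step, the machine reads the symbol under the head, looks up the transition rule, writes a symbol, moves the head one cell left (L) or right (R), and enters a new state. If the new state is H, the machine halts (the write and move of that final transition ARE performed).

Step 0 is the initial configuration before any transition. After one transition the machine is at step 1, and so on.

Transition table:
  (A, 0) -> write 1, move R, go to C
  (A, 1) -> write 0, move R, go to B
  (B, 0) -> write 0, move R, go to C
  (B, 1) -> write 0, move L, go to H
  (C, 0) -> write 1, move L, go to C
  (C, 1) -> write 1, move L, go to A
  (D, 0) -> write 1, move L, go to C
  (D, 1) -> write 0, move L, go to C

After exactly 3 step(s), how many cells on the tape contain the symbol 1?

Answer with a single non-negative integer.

Step 1: in state A at pos 0, read 0 -> (A,0)->write 1,move R,goto C. Now: state=C, head=1, tape[-1..2]=0100 (head:   ^)
Step 2: in state C at pos 1, read 0 -> (C,0)->write 1,move L,goto C. Now: state=C, head=0, tape[-1..2]=0110 (head:  ^)
Step 3: in state C at pos 0, read 1 -> (C,1)->write 1,move L,goto A. Now: state=A, head=-1, tape[-2..2]=00110 (head:  ^)
Cells containing 1 after step 3: {0, 1} -> 2 cell(s)

Answer: 2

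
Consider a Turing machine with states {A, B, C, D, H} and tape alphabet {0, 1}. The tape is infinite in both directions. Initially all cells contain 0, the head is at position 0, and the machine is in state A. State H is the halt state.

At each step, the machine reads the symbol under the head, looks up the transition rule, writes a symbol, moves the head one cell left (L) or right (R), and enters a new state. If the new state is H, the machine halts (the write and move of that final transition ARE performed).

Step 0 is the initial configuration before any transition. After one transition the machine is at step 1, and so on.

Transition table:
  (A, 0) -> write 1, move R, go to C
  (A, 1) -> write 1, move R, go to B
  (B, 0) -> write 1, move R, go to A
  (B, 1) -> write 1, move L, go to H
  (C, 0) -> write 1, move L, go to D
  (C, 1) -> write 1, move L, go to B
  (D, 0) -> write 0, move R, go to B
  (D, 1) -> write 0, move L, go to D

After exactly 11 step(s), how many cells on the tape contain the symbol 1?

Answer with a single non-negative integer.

Answer: 3

Derivation:
Step 1: in state A at pos 0, read 0 -> (A,0)->write 1,move R,goto C. Now: state=C, head=1, tape[-1..2]=0100 (head:   ^)
Step 2: in state C at pos 1, read 0 -> (C,0)->write 1,move L,goto D. Now: state=D, head=0, tape[-1..2]=0110 (head:  ^)
Step 3: in state D at pos 0, read 1 -> (D,1)->write 0,move L,goto D. Now: state=D, head=-1, tape[-2..2]=00010 (head:  ^)
Step 4: in state D at pos -1, read 0 -> (D,0)->write 0,move R,goto B. Now: state=B, head=0, tape[-2..2]=00010 (head:   ^)
Step 5: in state B at pos 0, read 0 -> (B,0)->write 1,move R,goto A. Now: state=A, head=1, tape[-2..2]=00110 (head:    ^)
Step 6: in state A at pos 1, read 1 -> (A,1)->write 1,move R,goto B. Now: state=B, head=2, tape[-2..3]=001100 (head:     ^)
Step 7: in state B at pos 2, read 0 -> (B,0)->write 1,move R,goto A. Now: state=A, head=3, tape[-2..4]=0011100 (head:      ^)
Step 8: in state A at pos 3, read 0 -> (A,0)->write 1,move R,goto C. Now: state=C, head=4, tape[-2..5]=00111100 (head:       ^)
Step 9: in state C at pos 4, read 0 -> (C,0)->write 1,move L,goto D. Now: state=D, head=3, tape[-2..5]=00111110 (head:      ^)
Step 10: in state D at pos 3, read 1 -> (D,1)->write 0,move L,goto D. Now: state=D, head=2, tape[-2..5]=00111010 (head:     ^)
Step 11: in state D at pos 2, read 1 -> (D,1)->write 0,move L,goto D. Now: state=D, head=1, tape[-2..5]=00110010 (head:    ^)
Cells containing 1 after step 11: {0, 1, 4} -> 3 cell(s)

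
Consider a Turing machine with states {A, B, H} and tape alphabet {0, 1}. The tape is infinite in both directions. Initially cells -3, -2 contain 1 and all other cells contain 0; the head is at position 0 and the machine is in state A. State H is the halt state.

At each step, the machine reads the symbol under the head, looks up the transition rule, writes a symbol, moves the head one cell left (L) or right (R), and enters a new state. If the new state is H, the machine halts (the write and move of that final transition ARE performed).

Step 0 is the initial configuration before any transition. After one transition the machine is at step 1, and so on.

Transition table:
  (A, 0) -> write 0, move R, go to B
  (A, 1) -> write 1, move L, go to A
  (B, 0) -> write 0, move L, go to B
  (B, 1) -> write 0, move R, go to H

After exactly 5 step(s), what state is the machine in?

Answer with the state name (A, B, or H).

Answer: H

Derivation:
Step 1: in state A at pos 0, read 0 -> (A,0)->write 0,move R,goto B. Now: state=B, head=1, tape[-4..2]=0110000 (head:      ^)
Step 2: in state B at pos 1, read 0 -> (B,0)->write 0,move L,goto B. Now: state=B, head=0, tape[-4..2]=0110000 (head:     ^)
Step 3: in state B at pos 0, read 0 -> (B,0)->write 0,move L,goto B. Now: state=B, head=-1, tape[-4..2]=0110000 (head:    ^)
Step 4: in state B at pos -1, read 0 -> (B,0)->write 0,move L,goto B. Now: state=B, head=-2, tape[-4..2]=0110000 (head:   ^)
Step 5: in state B at pos -2, read 1 -> (B,1)->write 0,move R,goto H. Now: state=H, head=-1, tape[-4..2]=0100000 (head:    ^)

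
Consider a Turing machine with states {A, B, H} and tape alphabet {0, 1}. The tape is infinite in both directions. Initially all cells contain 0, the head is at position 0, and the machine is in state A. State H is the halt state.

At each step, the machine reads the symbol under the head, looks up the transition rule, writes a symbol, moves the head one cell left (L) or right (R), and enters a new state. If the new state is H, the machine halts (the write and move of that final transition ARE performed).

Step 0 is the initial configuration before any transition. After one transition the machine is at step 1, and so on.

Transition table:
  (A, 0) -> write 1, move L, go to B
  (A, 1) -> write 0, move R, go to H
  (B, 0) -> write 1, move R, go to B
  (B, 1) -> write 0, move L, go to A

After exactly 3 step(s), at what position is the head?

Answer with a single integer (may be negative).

Answer: -1

Derivation:
Step 1: in state A at pos 0, read 0 -> (A,0)->write 1,move L,goto B. Now: state=B, head=-1, tape[-2..1]=0010 (head:  ^)
Step 2: in state B at pos -1, read 0 -> (B,0)->write 1,move R,goto B. Now: state=B, head=0, tape[-2..1]=0110 (head:   ^)
Step 3: in state B at pos 0, read 1 -> (B,1)->write 0,move L,goto A. Now: state=A, head=-1, tape[-2..1]=0100 (head:  ^)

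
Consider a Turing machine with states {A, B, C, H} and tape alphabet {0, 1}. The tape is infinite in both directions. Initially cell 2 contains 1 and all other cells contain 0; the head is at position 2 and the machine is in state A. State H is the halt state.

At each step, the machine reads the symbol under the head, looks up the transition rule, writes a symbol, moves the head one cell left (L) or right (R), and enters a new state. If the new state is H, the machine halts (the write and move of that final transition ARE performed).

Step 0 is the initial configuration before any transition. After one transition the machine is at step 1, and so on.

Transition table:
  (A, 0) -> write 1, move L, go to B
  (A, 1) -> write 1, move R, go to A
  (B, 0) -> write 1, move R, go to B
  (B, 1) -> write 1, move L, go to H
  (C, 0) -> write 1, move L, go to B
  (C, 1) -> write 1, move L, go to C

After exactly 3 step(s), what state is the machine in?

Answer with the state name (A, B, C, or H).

Step 1: in state A at pos 2, read 1 -> (A,1)->write 1,move R,goto A. Now: state=A, head=3, tape[1..4]=0100 (head:   ^)
Step 2: in state A at pos 3, read 0 -> (A,0)->write 1,move L,goto B. Now: state=B, head=2, tape[1..4]=0110 (head:  ^)
Step 3: in state B at pos 2, read 1 -> (B,1)->write 1,move L,goto H. Now: state=H, head=1, tape[0..4]=00110 (head:  ^)

Answer: H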